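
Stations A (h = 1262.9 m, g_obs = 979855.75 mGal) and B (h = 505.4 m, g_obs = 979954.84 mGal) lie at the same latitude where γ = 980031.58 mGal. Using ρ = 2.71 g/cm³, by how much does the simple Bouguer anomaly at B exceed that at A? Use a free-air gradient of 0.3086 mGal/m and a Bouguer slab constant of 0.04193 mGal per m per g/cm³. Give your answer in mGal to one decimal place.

Δg_SB(A) = 979855.75 − 980031.58 + 0.3086×1262.9 − 0.04193×2.71×1262.9 = 70.40 mGal
Δg_SB(B) = 979954.84 − 980031.58 + 0.3086×505.4 − 0.04193×2.71×505.4 = 21.80 mGal
Difference = 21.80 − (70.40) = -48.60 mGal

-48.6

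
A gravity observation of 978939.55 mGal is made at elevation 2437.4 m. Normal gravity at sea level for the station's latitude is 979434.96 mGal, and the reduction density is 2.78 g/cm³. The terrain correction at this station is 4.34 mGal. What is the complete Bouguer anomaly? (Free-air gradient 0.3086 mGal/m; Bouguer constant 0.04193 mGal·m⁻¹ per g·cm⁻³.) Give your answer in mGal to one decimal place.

Free-air correction = 0.3086 × 2437.4 = 752.18 mGal
Free-air anomaly = 978939.55 − 979434.96 + (752.18) = 256.77 mGal
Bouguer slab correction = 0.04193 × 2.78 × 2437.4 = 284.12 mGal
Simple Bouguer anomaly = 256.77 − (284.12) = -27.35 mGal
Complete Bouguer anomaly = -27.35 + 4.34 = -23.01 mGal

-23.0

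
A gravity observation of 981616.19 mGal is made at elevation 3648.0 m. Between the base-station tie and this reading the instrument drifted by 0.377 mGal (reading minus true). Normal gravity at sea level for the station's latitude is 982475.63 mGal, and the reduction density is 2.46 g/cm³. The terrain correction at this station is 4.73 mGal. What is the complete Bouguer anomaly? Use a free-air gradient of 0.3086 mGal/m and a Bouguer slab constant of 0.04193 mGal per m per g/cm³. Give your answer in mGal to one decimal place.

-105.6

Drift-corrected reading = 981616.19 − (0.377) = 981615.813 mGal
Free-air correction = 0.3086 × 3648.0 = 1125.77 mGal
Free-air anomaly = 981615.813 − 982475.63 + (1125.77) = 265.953 mGal
Bouguer slab correction = 0.04193 × 2.46 × 3648.0 = 376.28 mGal
Simple Bouguer anomaly = 265.953 − (376.28) = -110.327 mGal
Complete Bouguer anomaly = -110.327 + 4.73 = -105.597 mGal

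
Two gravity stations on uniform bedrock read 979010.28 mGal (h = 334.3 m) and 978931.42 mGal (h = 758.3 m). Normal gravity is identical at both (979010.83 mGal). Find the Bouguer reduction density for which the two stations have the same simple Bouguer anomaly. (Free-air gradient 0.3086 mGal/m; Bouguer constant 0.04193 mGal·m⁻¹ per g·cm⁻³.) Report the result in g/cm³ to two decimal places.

Δg_obs = 978931.42 − 979010.28 = -78.86 mGal over Δh = 758.3 − 334.3 = 424.0 m
Equal Bouguer anomalies ⇒ Δg_obs + (0.3086 − 0.04193ρ)·Δh = 0
0.3086 − 0.04193ρ = −Δg_obs/Δh = 0.18599
ρ = (0.3086 − 0.18599) / 0.04193 = 2.92 g/cm³

2.92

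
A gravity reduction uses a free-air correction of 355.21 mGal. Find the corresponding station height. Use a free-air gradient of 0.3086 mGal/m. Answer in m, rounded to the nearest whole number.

h = 355.21 / 0.3086 = 1151.04 m

1151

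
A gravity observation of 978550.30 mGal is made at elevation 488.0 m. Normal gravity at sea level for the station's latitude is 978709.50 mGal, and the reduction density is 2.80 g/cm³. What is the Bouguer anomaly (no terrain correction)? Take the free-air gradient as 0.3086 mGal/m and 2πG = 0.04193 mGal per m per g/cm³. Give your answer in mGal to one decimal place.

-65.9

Free-air correction = 0.3086 × 488.0 = 150.60 mGal
Free-air anomaly = 978550.30 − 978709.50 + (150.60) = -8.60 mGal
Bouguer slab correction = 0.04193 × 2.80 × 488.0 = 57.29 mGal
Simple Bouguer anomaly = -8.60 − (57.29) = -65.89 mGal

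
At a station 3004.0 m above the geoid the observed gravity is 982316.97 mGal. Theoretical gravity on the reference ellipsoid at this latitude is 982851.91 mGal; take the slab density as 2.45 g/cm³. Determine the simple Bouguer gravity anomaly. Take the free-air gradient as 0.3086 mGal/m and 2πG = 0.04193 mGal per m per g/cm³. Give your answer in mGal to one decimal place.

Free-air correction = 0.3086 × 3004.0 = 927.03 mGal
Free-air anomaly = 982316.97 − 982851.91 + (927.03) = 392.09 mGal
Bouguer slab correction = 0.04193 × 2.45 × 3004.0 = 308.60 mGal
Simple Bouguer anomaly = 392.09 − (308.60) = 83.49 mGal

83.5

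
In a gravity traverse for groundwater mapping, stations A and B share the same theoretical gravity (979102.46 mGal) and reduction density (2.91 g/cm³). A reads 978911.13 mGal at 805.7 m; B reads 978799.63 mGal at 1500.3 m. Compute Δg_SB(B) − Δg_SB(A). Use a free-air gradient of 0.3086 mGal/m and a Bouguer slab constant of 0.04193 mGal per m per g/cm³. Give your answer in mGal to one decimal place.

18.1

Δg_SB(A) = 978911.13 − 979102.46 + 0.3086×805.7 − 0.04193×2.91×805.7 = -41.00 mGal
Δg_SB(B) = 978799.63 − 979102.46 + 0.3086×1500.3 − 0.04193×2.91×1500.3 = -22.90 mGal
Difference = -22.90 − (-41.00) = 18.10 mGal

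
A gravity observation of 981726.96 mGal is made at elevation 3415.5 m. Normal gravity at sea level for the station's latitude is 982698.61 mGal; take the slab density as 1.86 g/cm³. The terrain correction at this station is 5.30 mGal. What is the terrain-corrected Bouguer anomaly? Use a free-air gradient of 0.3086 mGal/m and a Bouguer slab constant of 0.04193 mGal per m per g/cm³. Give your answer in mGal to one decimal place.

-178.7

Free-air correction = 0.3086 × 3415.5 = 1054.02 mGal
Free-air anomaly = 981726.96 − 982698.61 + (1054.02) = 82.37 mGal
Bouguer slab correction = 0.04193 × 1.86 × 3415.5 = 266.37 mGal
Simple Bouguer anomaly = 82.37 − (266.37) = -184.00 mGal
Complete Bouguer anomaly = -184.00 + 5.30 = -178.70 mGal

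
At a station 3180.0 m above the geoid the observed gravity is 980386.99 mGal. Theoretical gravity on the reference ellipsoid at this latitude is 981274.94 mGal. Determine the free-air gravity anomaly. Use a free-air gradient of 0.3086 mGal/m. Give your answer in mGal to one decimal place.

93.4

Free-air correction = 0.3086 × 3180.0 = 981.35 mGal
Free-air anomaly = 980386.99 − 981274.94 + (981.35) = 93.40 mGal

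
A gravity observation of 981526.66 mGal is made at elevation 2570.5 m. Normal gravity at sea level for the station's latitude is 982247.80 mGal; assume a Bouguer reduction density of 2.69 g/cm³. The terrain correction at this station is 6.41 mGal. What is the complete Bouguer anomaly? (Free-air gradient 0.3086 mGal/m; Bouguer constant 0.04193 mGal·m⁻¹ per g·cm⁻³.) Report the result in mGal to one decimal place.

-211.4

Free-air correction = 0.3086 × 2570.5 = 793.26 mGal
Free-air anomaly = 981526.66 − 982247.80 + (793.26) = 72.12 mGal
Bouguer slab correction = 0.04193 × 2.69 × 2570.5 = 289.93 mGal
Simple Bouguer anomaly = 72.12 − (289.93) = -217.81 mGal
Complete Bouguer anomaly = -217.81 + 6.41 = -211.40 mGal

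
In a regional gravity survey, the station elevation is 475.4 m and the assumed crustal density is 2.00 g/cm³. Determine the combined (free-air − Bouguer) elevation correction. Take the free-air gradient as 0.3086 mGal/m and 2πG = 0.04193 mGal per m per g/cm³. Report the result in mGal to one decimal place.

Combined gradient = 0.3086 − 0.04193 × 2.00 = 0.2247400 mGal/m
Combined elevation correction = 0.2247400 × 475.4 = 106.8 mGal

106.8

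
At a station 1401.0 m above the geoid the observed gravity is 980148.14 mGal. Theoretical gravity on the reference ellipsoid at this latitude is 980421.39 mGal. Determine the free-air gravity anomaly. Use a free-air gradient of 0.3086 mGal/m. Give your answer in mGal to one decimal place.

159.1

Free-air correction = 0.3086 × 1401.0 = 432.35 mGal
Free-air anomaly = 980148.14 − 980421.39 + (432.35) = 159.10 mGal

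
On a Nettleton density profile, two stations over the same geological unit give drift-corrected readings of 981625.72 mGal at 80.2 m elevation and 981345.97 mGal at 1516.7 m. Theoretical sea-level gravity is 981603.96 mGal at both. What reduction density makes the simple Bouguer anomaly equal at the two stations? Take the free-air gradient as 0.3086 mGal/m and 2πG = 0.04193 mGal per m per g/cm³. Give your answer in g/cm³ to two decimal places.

2.72

Δg_obs = 981345.97 − 981625.72 = -279.75 mGal over Δh = 1516.7 − 80.2 = 1436.5 m
Equal Bouguer anomalies ⇒ Δg_obs + (0.3086 − 0.04193ρ)·Δh = 0
0.3086 − 0.04193ρ = −Δg_obs/Δh = 0.19474
ρ = (0.3086 − 0.19474) / 0.04193 = 2.72 g/cm³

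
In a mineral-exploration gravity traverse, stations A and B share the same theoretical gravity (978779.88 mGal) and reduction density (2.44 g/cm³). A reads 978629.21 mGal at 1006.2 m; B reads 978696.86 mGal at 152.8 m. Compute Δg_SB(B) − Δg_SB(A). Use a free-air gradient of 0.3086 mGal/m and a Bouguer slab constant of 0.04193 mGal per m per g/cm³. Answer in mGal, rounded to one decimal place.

Δg_SB(A) = 978629.21 − 978779.88 + 0.3086×1006.2 − 0.04193×2.44×1006.2 = 56.90 mGal
Δg_SB(B) = 978696.86 − 978779.88 + 0.3086×152.8 − 0.04193×2.44×152.8 = -51.50 mGal
Difference = -51.50 − (56.90) = -108.40 mGal

-108.4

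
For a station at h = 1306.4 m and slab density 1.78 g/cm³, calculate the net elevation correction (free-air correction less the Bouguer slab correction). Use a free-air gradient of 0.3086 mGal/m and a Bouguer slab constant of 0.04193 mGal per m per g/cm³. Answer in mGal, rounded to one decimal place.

305.7

Combined gradient = 0.3086 − 0.04193 × 1.78 = 0.2339646 mGal/m
Combined elevation correction = 0.2339646 × 1306.4 = 305.7 mGal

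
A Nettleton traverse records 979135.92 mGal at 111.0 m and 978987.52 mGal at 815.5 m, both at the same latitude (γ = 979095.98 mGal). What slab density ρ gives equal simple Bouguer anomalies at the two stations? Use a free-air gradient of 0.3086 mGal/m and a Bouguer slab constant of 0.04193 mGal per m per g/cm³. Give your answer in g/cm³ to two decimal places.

Δg_obs = 978987.52 − 979135.92 = -148.40 mGal over Δh = 815.5 − 111.0 = 704.5 m
Equal Bouguer anomalies ⇒ Δg_obs + (0.3086 − 0.04193ρ)·Δh = 0
0.3086 − 0.04193ρ = −Δg_obs/Δh = 0.21065
ρ = (0.3086 − 0.21065) / 0.04193 = 2.34 g/cm³

2.34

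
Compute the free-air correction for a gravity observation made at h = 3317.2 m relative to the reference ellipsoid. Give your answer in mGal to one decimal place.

Free-air correction = 0.3086 × 3317.2 = 1023.7 mGal

1023.7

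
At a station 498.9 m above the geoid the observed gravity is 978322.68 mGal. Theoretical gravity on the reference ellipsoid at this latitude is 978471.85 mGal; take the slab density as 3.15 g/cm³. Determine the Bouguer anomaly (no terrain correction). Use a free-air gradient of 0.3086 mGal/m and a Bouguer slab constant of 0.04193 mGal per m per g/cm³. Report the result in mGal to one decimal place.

-61.1

Free-air correction = 0.3086 × 498.9 = 153.96 mGal
Free-air anomaly = 978322.68 − 978471.85 + (153.96) = 4.79 mGal
Bouguer slab correction = 0.04193 × 3.15 × 498.9 = 65.89 mGal
Simple Bouguer anomaly = 4.79 − (65.89) = -61.10 mGal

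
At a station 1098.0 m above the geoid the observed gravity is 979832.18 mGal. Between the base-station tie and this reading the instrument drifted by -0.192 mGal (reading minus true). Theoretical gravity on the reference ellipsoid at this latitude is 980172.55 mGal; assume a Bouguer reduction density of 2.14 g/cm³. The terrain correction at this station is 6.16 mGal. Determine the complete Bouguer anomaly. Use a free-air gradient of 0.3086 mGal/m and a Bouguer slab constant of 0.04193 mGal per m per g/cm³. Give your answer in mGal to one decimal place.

Drift-corrected reading = 979832.18 − (-0.192) = 979832.372 mGal
Free-air correction = 0.3086 × 1098.0 = 338.84 mGal
Free-air anomaly = 979832.372 − 980172.55 + (338.84) = -1.338 mGal
Bouguer slab correction = 0.04193 × 2.14 × 1098.0 = 98.52 mGal
Simple Bouguer anomaly = -1.338 − (98.52) = -99.858 mGal
Complete Bouguer anomaly = -99.858 + 6.16 = -93.698 mGal

-93.7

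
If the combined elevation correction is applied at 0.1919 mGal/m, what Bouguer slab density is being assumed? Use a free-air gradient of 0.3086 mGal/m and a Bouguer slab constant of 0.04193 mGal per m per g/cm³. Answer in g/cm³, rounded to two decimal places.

2.78

0.1919 = 0.3086 − 0.04193 × ρ
ρ = (0.3086 − 0.1919) / 0.04193 = 2.78 g/cm³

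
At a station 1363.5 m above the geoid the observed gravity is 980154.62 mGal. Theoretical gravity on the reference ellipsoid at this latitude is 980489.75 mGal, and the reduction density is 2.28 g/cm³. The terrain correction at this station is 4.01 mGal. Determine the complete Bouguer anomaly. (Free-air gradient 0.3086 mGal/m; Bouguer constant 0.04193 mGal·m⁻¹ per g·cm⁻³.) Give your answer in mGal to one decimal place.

Free-air correction = 0.3086 × 1363.5 = 420.78 mGal
Free-air anomaly = 980154.62 − 980489.75 + (420.78) = 85.65 mGal
Bouguer slab correction = 0.04193 × 2.28 × 1363.5 = 130.35 mGal
Simple Bouguer anomaly = 85.65 − (130.35) = -44.70 mGal
Complete Bouguer anomaly = -44.70 + 4.01 = -40.69 mGal

-40.7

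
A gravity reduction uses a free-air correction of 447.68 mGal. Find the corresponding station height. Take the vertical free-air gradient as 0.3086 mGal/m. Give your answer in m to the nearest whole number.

h = 447.68 / 0.3086 = 1450.68 m

1451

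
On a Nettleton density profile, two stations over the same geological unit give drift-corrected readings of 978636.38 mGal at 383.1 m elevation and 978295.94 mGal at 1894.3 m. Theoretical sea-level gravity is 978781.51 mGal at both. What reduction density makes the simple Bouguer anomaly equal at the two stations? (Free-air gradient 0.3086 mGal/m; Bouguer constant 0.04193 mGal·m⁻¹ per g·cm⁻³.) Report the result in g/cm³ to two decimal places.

1.99

Δg_obs = 978295.94 − 978636.38 = -340.44 mGal over Δh = 1894.3 − 383.1 = 1511.2 m
Equal Bouguer anomalies ⇒ Δg_obs + (0.3086 − 0.04193ρ)·Δh = 0
0.3086 − 0.04193ρ = −Δg_obs/Δh = 0.22528
ρ = (0.3086 − 0.22528) / 0.04193 = 1.99 g/cm³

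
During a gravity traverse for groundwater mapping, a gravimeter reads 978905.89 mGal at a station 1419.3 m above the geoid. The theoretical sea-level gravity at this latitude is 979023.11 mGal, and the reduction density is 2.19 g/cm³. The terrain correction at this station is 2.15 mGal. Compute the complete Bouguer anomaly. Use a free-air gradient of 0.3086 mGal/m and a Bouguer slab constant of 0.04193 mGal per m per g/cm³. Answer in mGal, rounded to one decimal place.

Free-air correction = 0.3086 × 1419.3 = 438.00 mGal
Free-air anomaly = 978905.89 − 979023.11 + (438.00) = 320.78 mGal
Bouguer slab correction = 0.04193 × 2.19 × 1419.3 = 130.33 mGal
Simple Bouguer anomaly = 320.78 − (130.33) = 190.45 mGal
Complete Bouguer anomaly = 190.45 + 2.15 = 192.60 mGal

192.6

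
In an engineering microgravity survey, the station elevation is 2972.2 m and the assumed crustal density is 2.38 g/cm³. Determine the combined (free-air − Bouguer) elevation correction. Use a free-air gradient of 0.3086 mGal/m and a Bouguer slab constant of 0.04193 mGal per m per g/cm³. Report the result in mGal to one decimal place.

Combined gradient = 0.3086 − 0.04193 × 2.38 = 0.2088066 mGal/m
Combined elevation correction = 0.2088066 × 2972.2 = 620.6 mGal

620.6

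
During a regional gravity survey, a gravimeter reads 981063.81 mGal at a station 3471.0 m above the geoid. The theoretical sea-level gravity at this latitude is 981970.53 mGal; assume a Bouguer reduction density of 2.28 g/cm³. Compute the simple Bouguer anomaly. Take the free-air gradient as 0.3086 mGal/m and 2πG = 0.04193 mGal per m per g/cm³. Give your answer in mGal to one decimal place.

-167.4

Free-air correction = 0.3086 × 3471.0 = 1071.15 mGal
Free-air anomaly = 981063.81 − 981970.53 + (1071.15) = 164.43 mGal
Bouguer slab correction = 0.04193 × 2.28 × 3471.0 = 331.83 mGal
Simple Bouguer anomaly = 164.43 − (331.83) = -167.40 mGal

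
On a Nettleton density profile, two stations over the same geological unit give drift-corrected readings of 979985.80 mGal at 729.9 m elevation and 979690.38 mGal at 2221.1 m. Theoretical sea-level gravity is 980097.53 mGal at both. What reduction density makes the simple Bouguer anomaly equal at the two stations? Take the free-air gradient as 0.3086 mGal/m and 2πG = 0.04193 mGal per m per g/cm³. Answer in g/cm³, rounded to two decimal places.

Δg_obs = 979690.38 − 979985.80 = -295.42 mGal over Δh = 2221.1 − 729.9 = 1491.2 m
Equal Bouguer anomalies ⇒ Δg_obs + (0.3086 − 0.04193ρ)·Δh = 0
0.3086 − 0.04193ρ = −Δg_obs/Δh = 0.19811
ρ = (0.3086 − 0.19811) / 0.04193 = 2.64 g/cm³

2.64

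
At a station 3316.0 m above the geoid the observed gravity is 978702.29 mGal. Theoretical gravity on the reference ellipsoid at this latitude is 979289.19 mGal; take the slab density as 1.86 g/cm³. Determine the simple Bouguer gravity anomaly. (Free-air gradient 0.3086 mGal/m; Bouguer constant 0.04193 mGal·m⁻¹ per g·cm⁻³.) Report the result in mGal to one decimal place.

177.8

Free-air correction = 0.3086 × 3316.0 = 1023.32 mGal
Free-air anomaly = 978702.29 − 979289.19 + (1023.32) = 436.42 mGal
Bouguer slab correction = 0.04193 × 1.86 × 3316.0 = 258.61 mGal
Simple Bouguer anomaly = 436.42 − (258.61) = 177.81 mGal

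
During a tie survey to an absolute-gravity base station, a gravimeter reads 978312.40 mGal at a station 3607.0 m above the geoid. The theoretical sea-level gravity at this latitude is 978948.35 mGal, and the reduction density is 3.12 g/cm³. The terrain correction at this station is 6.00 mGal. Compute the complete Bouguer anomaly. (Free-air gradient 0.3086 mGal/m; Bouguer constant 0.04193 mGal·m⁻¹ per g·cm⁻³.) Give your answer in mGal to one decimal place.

Free-air correction = 0.3086 × 3607.0 = 1113.12 mGal
Free-air anomaly = 978312.40 − 978948.35 + (1113.12) = 477.17 mGal
Bouguer slab correction = 0.04193 × 3.12 × 3607.0 = 471.87 mGal
Simple Bouguer anomaly = 477.17 − (471.87) = 5.30 mGal
Complete Bouguer anomaly = 5.30 + 6.00 = 11.30 mGal

11.3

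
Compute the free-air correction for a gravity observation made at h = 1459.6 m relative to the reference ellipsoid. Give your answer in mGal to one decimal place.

450.4

Free-air correction = 0.3086 × 1459.6 = 450.4 mGal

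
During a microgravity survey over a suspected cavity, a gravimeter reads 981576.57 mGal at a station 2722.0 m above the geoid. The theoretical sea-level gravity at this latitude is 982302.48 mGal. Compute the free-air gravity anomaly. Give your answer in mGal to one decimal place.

114.1

Free-air correction = 0.3086 × 2722.0 = 840.01 mGal
Free-air anomaly = 981576.57 − 982302.48 + (840.01) = 114.10 mGal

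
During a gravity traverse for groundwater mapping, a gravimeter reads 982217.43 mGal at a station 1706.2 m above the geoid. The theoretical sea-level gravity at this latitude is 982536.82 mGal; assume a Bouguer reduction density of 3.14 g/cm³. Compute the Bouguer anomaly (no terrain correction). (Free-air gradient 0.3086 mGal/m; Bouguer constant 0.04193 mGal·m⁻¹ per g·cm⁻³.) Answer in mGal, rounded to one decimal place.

Free-air correction = 0.3086 × 1706.2 = 526.53 mGal
Free-air anomaly = 982217.43 − 982536.82 + (526.53) = 207.14 mGal
Bouguer slab correction = 0.04193 × 3.14 × 1706.2 = 224.64 mGal
Simple Bouguer anomaly = 207.14 − (224.64) = -17.50 mGal

-17.5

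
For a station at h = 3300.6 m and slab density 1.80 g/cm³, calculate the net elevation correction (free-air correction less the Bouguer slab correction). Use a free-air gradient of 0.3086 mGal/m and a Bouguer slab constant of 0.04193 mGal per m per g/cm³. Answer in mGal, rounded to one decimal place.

Combined gradient = 0.3086 − 0.04193 × 1.80 = 0.2331260 mGal/m
Combined elevation correction = 0.2331260 × 3300.6 = 769.5 mGal

769.5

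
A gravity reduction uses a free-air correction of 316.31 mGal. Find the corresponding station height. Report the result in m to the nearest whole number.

h = 316.31 / 0.3086 = 1024.98 m

1025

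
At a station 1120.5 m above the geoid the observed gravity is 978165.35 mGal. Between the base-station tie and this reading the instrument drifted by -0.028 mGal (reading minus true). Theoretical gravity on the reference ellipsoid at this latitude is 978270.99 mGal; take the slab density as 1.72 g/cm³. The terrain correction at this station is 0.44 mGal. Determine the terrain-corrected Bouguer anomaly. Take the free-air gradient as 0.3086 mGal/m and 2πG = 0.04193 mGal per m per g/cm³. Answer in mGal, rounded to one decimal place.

Drift-corrected reading = 978165.35 − (-0.028) = 978165.378 mGal
Free-air correction = 0.3086 × 1120.5 = 345.79 mGal
Free-air anomaly = 978165.378 − 978270.99 + (345.79) = 240.178 mGal
Bouguer slab correction = 0.04193 × 1.72 × 1120.5 = 80.81 mGal
Simple Bouguer anomaly = 240.178 − (80.81) = 159.368 mGal
Complete Bouguer anomaly = 159.368 + 0.44 = 159.808 mGal

159.8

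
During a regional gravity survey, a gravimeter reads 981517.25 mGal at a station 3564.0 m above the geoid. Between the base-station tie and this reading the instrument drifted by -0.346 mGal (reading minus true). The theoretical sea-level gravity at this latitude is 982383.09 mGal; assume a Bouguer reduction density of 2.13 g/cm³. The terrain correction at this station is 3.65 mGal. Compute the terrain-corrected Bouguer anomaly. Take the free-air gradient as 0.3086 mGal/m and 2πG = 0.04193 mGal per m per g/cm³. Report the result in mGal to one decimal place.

-80.3

Drift-corrected reading = 981517.25 − (-0.346) = 981517.596 mGal
Free-air correction = 0.3086 × 3564.0 = 1099.85 mGal
Free-air anomaly = 981517.596 − 982383.09 + (1099.85) = 234.356 mGal
Bouguer slab correction = 0.04193 × 2.13 × 3564.0 = 318.30 mGal
Simple Bouguer anomaly = 234.356 − (318.30) = -83.944 mGal
Complete Bouguer anomaly = -83.944 + 3.65 = -80.294 mGal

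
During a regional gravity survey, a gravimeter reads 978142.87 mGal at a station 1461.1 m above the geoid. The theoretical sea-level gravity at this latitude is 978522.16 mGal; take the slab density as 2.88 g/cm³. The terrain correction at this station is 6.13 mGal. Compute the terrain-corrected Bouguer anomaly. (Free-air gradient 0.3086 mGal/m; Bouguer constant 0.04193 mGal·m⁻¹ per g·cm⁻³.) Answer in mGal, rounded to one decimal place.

-98.7

Free-air correction = 0.3086 × 1461.1 = 450.90 mGal
Free-air anomaly = 978142.87 − 978522.16 + (450.90) = 71.61 mGal
Bouguer slab correction = 0.04193 × 2.88 × 1461.1 = 176.44 mGal
Simple Bouguer anomaly = 71.61 − (176.44) = -104.83 mGal
Complete Bouguer anomaly = -104.83 + 6.13 = -98.70 mGal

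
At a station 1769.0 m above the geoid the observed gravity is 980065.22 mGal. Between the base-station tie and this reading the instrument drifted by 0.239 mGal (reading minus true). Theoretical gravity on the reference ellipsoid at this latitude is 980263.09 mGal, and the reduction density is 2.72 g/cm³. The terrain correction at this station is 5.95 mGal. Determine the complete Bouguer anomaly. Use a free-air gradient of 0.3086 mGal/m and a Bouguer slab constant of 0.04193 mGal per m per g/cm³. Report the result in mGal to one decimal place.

152.0

Drift-corrected reading = 980065.22 − (0.239) = 980064.981 mGal
Free-air correction = 0.3086 × 1769.0 = 545.91 mGal
Free-air anomaly = 980064.981 − 980263.09 + (545.91) = 347.801 mGal
Bouguer slab correction = 0.04193 × 2.72 × 1769.0 = 201.75 mGal
Simple Bouguer anomaly = 347.801 − (201.75) = 146.051 mGal
Complete Bouguer anomaly = 146.051 + 5.95 = 152.001 mGal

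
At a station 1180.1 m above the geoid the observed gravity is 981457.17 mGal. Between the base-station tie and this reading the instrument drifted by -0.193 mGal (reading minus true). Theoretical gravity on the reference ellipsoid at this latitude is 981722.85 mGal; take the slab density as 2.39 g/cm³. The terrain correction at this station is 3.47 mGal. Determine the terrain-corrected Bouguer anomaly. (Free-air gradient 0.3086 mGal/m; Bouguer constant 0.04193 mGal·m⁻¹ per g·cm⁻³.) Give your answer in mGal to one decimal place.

-16.1

Drift-corrected reading = 981457.17 − (-0.193) = 981457.363 mGal
Free-air correction = 0.3086 × 1180.1 = 364.18 mGal
Free-air anomaly = 981457.363 − 981722.85 + (364.18) = 98.693 mGal
Bouguer slab correction = 0.04193 × 2.39 × 1180.1 = 118.26 mGal
Simple Bouguer anomaly = 98.693 − (118.26) = -19.567 mGal
Complete Bouguer anomaly = -19.567 + 3.47 = -16.097 mGal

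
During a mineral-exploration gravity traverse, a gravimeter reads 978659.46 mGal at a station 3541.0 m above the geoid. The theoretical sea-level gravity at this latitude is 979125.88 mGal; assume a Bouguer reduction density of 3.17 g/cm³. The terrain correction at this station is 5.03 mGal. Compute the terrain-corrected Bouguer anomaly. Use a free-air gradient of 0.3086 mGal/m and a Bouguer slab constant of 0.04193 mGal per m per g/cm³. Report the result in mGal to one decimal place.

160.7

Free-air correction = 0.3086 × 3541.0 = 1092.75 mGal
Free-air anomaly = 978659.46 − 979125.88 + (1092.75) = 626.33 mGal
Bouguer slab correction = 0.04193 × 3.17 × 3541.0 = 470.66 mGal
Simple Bouguer anomaly = 626.33 − (470.66) = 155.67 mGal
Complete Bouguer anomaly = 155.67 + 5.03 = 160.70 mGal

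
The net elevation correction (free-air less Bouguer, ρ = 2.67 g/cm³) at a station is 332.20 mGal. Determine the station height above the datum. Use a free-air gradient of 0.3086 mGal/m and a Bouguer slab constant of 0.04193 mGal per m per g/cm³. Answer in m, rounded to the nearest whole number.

Combined gradient = 0.3086 − 0.04193 × 2.67 = 0.1966469 mGal/m
h = 332.20 / 0.1966469 = 1689.32 m

1689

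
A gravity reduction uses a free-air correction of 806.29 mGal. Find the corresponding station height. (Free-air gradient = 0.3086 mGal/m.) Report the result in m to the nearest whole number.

2613

h = 806.29 / 0.3086 = 2612.73 m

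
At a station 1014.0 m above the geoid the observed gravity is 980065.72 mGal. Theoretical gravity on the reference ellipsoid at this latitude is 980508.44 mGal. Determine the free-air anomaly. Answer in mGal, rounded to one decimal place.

-129.8

Free-air correction = 0.3086 × 1014.0 = 312.92 mGal
Free-air anomaly = 980065.72 − 980508.44 + (312.92) = -129.80 mGal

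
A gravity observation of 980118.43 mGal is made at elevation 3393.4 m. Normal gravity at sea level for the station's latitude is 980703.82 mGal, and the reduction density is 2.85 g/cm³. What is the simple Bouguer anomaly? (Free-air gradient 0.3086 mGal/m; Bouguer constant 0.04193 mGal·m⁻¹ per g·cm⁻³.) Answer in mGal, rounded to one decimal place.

56.3

Free-air correction = 0.3086 × 3393.4 = 1047.20 mGal
Free-air anomaly = 980118.43 − 980703.82 + (1047.20) = 461.81 mGal
Bouguer slab correction = 0.04193 × 2.85 × 3393.4 = 405.51 mGal
Simple Bouguer anomaly = 461.81 − (405.51) = 56.30 mGal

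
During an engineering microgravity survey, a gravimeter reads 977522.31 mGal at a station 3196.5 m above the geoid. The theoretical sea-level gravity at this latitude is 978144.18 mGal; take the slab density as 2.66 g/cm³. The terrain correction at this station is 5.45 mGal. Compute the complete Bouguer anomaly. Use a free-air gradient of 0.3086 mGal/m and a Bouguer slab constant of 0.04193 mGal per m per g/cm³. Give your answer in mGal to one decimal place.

Free-air correction = 0.3086 × 3196.5 = 986.44 mGal
Free-air anomaly = 977522.31 − 978144.18 + (986.44) = 364.57 mGal
Bouguer slab correction = 0.04193 × 2.66 × 3196.5 = 356.52 mGal
Simple Bouguer anomaly = 364.57 − (356.52) = 8.05 mGal
Complete Bouguer anomaly = 8.05 + 5.45 = 13.50 mGal

13.5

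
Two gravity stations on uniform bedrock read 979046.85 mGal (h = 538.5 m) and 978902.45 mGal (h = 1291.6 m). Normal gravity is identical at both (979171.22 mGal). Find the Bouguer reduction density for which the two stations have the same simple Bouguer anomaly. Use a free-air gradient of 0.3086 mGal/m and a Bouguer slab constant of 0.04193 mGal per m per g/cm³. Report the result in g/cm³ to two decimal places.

Δg_obs = 978902.45 − 979046.85 = -144.40 mGal over Δh = 1291.6 − 538.5 = 753.1 m
Equal Bouguer anomalies ⇒ Δg_obs + (0.3086 − 0.04193ρ)·Δh = 0
0.3086 − 0.04193ρ = −Δg_obs/Δh = 0.19174
ρ = (0.3086 − 0.19174) / 0.04193 = 2.79 g/cm³

2.79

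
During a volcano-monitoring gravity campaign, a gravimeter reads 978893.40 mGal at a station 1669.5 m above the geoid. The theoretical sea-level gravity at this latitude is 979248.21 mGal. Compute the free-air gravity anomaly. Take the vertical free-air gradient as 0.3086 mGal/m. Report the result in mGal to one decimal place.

Free-air correction = 0.3086 × 1669.5 = 515.21 mGal
Free-air anomaly = 978893.40 − 979248.21 + (515.21) = 160.40 mGal

160.4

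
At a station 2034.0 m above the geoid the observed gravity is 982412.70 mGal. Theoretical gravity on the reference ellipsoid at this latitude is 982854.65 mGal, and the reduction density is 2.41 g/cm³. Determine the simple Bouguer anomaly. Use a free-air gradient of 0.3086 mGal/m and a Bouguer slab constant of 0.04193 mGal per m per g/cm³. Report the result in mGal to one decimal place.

Free-air correction = 0.3086 × 2034.0 = 627.69 mGal
Free-air anomaly = 982412.70 − 982854.65 + (627.69) = 185.74 mGal
Bouguer slab correction = 0.04193 × 2.41 × 2034.0 = 205.54 mGal
Simple Bouguer anomaly = 185.74 − (205.54) = -19.80 mGal

-19.8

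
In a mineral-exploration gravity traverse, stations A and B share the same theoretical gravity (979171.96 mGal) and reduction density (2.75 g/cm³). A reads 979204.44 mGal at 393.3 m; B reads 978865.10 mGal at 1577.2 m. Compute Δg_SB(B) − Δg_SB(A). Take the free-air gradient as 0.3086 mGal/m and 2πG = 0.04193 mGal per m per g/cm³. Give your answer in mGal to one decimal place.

-110.5

Δg_SB(A) = 979204.44 − 979171.96 + 0.3086×393.3 − 0.04193×2.75×393.3 = 108.50 mGal
Δg_SB(B) = 978865.10 − 979171.96 + 0.3086×1577.2 − 0.04193×2.75×1577.2 = -2.00 mGal
Difference = -2.00 − (108.50) = -110.50 mGal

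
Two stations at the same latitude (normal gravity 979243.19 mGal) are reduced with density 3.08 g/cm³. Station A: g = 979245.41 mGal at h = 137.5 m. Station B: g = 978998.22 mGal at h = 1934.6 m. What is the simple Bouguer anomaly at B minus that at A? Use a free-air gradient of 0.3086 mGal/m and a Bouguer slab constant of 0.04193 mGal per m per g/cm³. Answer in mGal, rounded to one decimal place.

Δg_SB(A) = 979245.41 − 979243.19 + 0.3086×137.5 − 0.04193×3.08×137.5 = 26.90 mGal
Δg_SB(B) = 978998.22 − 979243.19 + 0.3086×1934.6 − 0.04193×3.08×1934.6 = 102.20 mGal
Difference = 102.20 − (26.90) = 75.30 mGal

75.3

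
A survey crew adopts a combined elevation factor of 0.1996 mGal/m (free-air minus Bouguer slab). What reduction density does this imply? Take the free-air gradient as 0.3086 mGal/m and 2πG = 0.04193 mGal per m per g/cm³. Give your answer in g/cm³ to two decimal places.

2.60

0.1996 = 0.3086 − 0.04193 × ρ
ρ = (0.3086 − 0.1996) / 0.04193 = 2.60 g/cm³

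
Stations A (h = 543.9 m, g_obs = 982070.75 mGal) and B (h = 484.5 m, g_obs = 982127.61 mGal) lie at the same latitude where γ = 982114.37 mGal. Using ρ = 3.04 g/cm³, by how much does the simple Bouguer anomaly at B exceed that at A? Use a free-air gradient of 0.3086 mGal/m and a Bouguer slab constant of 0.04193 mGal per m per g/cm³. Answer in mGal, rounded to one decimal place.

46.1

Δg_SB(A) = 982070.75 − 982114.37 + 0.3086×543.9 − 0.04193×3.04×543.9 = 54.90 mGal
Δg_SB(B) = 982127.61 − 982114.37 + 0.3086×484.5 − 0.04193×3.04×484.5 = 101.00 mGal
Difference = 101.00 − (54.90) = 46.10 mGal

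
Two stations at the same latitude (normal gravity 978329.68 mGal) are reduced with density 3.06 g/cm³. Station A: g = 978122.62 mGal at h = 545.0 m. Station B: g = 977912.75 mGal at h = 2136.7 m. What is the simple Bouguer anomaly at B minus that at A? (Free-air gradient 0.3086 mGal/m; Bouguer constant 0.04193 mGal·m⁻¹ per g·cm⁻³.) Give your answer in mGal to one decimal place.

77.1

Δg_SB(A) = 978122.62 − 978329.68 + 0.3086×545.0 − 0.04193×3.06×545.0 = -108.80 mGal
Δg_SB(B) = 977912.75 − 978329.68 + 0.3086×2136.7 − 0.04193×3.06×2136.7 = -31.70 mGal
Difference = -31.70 − (-108.80) = 77.10 mGal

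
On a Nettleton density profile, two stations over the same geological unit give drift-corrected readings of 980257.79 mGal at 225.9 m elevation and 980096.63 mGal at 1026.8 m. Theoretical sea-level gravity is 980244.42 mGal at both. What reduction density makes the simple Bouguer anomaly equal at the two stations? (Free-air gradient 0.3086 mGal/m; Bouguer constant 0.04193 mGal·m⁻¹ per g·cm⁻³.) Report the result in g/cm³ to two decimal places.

2.56

Δg_obs = 980096.63 − 980257.79 = -161.16 mGal over Δh = 1026.8 − 225.9 = 800.9 m
Equal Bouguer anomalies ⇒ Δg_obs + (0.3086 − 0.04193ρ)·Δh = 0
0.3086 − 0.04193ρ = −Δg_obs/Δh = 0.20122
ρ = (0.3086 − 0.20122) / 0.04193 = 2.56 g/cm³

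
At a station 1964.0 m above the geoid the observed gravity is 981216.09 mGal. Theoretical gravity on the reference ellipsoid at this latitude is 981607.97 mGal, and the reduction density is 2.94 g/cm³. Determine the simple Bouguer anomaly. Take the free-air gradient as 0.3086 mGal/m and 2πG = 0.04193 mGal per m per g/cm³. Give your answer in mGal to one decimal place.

Free-air correction = 0.3086 × 1964.0 = 606.09 mGal
Free-air anomaly = 981216.09 − 981607.97 + (606.09) = 214.21 mGal
Bouguer slab correction = 0.04193 × 2.94 × 1964.0 = 242.11 mGal
Simple Bouguer anomaly = 214.21 − (242.11) = -27.90 mGal

-27.9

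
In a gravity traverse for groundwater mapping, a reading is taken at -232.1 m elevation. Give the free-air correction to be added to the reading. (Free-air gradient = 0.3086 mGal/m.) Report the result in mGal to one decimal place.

Free-air correction = 0.3086 × -232.1 = -71.6 mGal

-71.6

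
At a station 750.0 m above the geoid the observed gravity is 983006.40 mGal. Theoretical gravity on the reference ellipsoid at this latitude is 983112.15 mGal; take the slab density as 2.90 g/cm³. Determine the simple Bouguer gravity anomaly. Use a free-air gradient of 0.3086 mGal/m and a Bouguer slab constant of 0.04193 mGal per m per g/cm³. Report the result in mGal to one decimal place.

34.5

Free-air correction = 0.3086 × 750.0 = 231.45 mGal
Free-air anomaly = 983006.40 − 983112.15 + (231.45) = 125.70 mGal
Bouguer slab correction = 0.04193 × 2.90 × 750.0 = 91.20 mGal
Simple Bouguer anomaly = 125.70 − (91.20) = 34.50 mGal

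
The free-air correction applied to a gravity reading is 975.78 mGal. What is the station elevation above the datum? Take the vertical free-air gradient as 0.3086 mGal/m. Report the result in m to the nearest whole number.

3162

h = 975.78 / 0.3086 = 3161.96 m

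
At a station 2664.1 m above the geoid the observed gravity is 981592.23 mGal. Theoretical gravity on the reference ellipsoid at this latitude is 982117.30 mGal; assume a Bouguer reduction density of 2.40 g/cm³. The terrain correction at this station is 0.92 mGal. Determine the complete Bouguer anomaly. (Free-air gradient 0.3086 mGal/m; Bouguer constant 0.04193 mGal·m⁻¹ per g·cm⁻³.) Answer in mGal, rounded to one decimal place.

Free-air correction = 0.3086 × 2664.1 = 822.14 mGal
Free-air anomaly = 981592.23 − 982117.30 + (822.14) = 297.07 mGal
Bouguer slab correction = 0.04193 × 2.40 × 2664.1 = 268.09 mGal
Simple Bouguer anomaly = 297.07 − (268.09) = 28.98 mGal
Complete Bouguer anomaly = 28.98 + 0.92 = 29.90 mGal

29.9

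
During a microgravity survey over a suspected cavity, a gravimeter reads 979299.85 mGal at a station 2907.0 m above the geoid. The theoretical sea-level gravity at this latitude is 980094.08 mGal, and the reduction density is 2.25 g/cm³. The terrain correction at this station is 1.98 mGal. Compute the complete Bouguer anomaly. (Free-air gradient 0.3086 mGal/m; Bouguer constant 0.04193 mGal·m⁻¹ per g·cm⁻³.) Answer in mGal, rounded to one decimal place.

-169.4

Free-air correction = 0.3086 × 2907.0 = 897.10 mGal
Free-air anomaly = 979299.85 − 980094.08 + (897.10) = 102.87 mGal
Bouguer slab correction = 0.04193 × 2.25 × 2907.0 = 274.25 mGal
Simple Bouguer anomaly = 102.87 − (274.25) = -171.38 mGal
Complete Bouguer anomaly = -171.38 + 1.98 = -169.40 mGal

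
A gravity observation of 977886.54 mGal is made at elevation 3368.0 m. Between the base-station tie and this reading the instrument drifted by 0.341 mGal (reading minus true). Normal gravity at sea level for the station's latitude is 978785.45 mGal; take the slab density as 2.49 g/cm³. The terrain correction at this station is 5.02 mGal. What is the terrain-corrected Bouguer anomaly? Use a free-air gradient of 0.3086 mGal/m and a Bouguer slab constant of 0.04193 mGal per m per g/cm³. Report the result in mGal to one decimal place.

Drift-corrected reading = 977886.54 − (0.341) = 977886.199 mGal
Free-air correction = 0.3086 × 3368.0 = 1039.36 mGal
Free-air anomaly = 977886.199 − 978785.45 + (1039.36) = 140.109 mGal
Bouguer slab correction = 0.04193 × 2.49 × 3368.0 = 351.64 mGal
Simple Bouguer anomaly = 140.109 − (351.64) = -211.531 mGal
Complete Bouguer anomaly = -211.531 + 5.02 = -206.511 mGal

-206.5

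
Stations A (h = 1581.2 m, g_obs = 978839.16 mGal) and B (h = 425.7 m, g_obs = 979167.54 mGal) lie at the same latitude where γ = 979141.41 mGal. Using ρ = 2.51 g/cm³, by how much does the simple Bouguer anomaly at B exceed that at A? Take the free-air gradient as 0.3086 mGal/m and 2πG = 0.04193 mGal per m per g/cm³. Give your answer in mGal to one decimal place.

93.4

Δg_SB(A) = 978839.16 − 979141.41 + 0.3086×1581.2 − 0.04193×2.51×1581.2 = 19.30 mGal
Δg_SB(B) = 979167.54 − 979141.41 + 0.3086×425.7 − 0.04193×2.51×425.7 = 112.70 mGal
Difference = 112.70 − (19.30) = 93.40 mGal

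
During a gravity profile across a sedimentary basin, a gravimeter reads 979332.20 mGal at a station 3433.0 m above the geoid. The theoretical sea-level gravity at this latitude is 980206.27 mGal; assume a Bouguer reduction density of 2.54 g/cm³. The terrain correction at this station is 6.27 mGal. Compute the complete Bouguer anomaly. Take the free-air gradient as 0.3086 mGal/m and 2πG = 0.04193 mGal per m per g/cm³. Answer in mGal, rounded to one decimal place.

Free-air correction = 0.3086 × 3433.0 = 1059.42 mGal
Free-air anomaly = 979332.20 − 980206.27 + (1059.42) = 185.35 mGal
Bouguer slab correction = 0.04193 × 2.54 × 3433.0 = 365.62 mGal
Simple Bouguer anomaly = 185.35 − (365.62) = -180.27 mGal
Complete Bouguer anomaly = -180.27 + 6.27 = -174.00 mGal

-174.0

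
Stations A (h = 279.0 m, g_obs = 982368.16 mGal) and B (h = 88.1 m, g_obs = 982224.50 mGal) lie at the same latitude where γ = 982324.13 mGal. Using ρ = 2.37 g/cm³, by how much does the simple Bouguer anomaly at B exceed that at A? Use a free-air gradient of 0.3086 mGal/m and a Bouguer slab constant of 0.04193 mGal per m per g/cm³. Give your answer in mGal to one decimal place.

Δg_SB(A) = 982368.16 − 982324.13 + 0.3086×279.0 − 0.04193×2.37×279.0 = 102.40 mGal
Δg_SB(B) = 982224.50 − 982324.13 + 0.3086×88.1 − 0.04193×2.37×88.1 = -81.20 mGal
Difference = -81.20 − (102.40) = -183.60 mGal

-183.6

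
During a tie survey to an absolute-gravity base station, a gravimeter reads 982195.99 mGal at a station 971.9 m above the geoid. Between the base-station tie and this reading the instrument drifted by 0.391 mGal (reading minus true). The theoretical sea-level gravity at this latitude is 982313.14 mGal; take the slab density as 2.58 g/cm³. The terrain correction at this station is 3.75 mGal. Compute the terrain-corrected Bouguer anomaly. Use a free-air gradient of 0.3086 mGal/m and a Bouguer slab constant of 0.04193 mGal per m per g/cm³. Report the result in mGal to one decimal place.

Drift-corrected reading = 982195.99 − (0.391) = 982195.599 mGal
Free-air correction = 0.3086 × 971.9 = 299.93 mGal
Free-air anomaly = 982195.599 − 982313.14 + (299.93) = 182.389 mGal
Bouguer slab correction = 0.04193 × 2.58 × 971.9 = 105.14 mGal
Simple Bouguer anomaly = 182.389 − (105.14) = 77.249 mGal
Complete Bouguer anomaly = 77.249 + 3.75 = 80.999 mGal

81.0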